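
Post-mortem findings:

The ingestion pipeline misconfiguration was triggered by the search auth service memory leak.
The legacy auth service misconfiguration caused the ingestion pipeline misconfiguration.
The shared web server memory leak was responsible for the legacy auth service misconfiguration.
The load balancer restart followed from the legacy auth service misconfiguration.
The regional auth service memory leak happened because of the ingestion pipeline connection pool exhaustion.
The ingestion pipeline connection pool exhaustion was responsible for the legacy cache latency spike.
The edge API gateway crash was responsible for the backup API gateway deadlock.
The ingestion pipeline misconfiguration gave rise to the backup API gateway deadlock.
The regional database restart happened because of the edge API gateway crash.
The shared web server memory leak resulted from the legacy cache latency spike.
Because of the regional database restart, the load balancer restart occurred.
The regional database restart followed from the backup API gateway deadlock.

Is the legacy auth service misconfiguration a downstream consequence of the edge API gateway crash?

No

The edge API gateway crash leads to the backup API gateway deadlock, the regional database restart, the load balancer restart; the legacy auth service misconfiguration is not among them.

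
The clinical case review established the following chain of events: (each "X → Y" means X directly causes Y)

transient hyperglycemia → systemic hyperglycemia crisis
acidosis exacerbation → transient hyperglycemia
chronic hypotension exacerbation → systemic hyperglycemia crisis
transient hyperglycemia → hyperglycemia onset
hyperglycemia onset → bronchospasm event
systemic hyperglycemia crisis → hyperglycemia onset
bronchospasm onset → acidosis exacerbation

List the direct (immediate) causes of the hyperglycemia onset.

Upstream contributors include the bronchospasm onset, the acidosis exacerbation, the chronic hypotension exacerbation, but only the systemic hyperglycemia crisis, the transient hyperglycemia feed directly into the hyperglycemia onset.

the systemic hyperglycemia crisis, the transient hyperglycemia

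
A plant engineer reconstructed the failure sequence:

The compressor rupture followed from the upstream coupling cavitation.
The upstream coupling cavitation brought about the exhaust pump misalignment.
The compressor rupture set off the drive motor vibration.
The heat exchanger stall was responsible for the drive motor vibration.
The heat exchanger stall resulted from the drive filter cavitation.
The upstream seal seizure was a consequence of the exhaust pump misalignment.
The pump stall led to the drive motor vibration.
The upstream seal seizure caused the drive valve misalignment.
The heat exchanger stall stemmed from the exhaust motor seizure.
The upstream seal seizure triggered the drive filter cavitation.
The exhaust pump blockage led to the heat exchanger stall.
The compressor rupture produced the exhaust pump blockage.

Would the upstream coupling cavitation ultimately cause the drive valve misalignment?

Yes

There is a causal chain: the upstream coupling cavitation → the exhaust pump misalignment → the upstream seal seizure → the drive valve misalignment.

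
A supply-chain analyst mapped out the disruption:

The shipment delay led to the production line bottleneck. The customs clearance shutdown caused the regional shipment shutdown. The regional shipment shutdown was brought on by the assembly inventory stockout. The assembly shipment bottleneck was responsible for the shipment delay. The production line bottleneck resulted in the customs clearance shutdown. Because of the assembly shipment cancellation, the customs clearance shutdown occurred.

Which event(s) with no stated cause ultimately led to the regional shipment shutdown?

Tracing upstream from the regional shipment shutdown: the regional shipment shutdown ← the customs clearance shutdown ← the production line bottleneck ← the shipment delay ← the assembly shipment bottleneck.
A separate upstream branch: the regional shipment shutdown ← the customs clearance shutdown ← the assembly shipment cancellation.
A separate upstream branch: the regional shipment shutdown ← the assembly inventory stockout.
Each of those chain origins has no stated cause.

the assembly inventory stockout, the assembly shipment bottleneck, the assembly shipment cancellation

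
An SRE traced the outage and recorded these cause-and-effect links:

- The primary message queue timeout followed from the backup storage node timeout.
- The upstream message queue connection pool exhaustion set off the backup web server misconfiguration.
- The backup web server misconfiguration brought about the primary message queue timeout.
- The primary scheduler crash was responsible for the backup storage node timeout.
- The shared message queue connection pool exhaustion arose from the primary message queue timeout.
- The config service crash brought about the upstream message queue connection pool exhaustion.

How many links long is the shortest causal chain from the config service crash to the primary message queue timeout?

3

Shortest chain: the config service crash → the upstream message queue connection pool exhaustion → the backup web server misconfiguration → the primary message queue timeout.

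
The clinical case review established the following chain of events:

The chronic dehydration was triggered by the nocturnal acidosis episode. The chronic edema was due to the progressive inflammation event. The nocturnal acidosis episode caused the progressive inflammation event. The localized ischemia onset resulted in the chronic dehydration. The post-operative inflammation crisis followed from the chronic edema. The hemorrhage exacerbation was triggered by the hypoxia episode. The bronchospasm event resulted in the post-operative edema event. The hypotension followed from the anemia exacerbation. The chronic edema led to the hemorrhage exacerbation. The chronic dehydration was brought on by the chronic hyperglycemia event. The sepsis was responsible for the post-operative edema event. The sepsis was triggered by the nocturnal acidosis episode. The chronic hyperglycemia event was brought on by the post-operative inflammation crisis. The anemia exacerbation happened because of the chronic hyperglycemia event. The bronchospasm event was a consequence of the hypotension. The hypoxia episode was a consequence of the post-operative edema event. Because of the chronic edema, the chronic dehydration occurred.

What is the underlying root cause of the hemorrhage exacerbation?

Tracing upstream from the hemorrhage exacerbation: the hemorrhage exacerbation ← the chronic edema ← the progressive inflammation event ← the nocturnal acidosis episode.
The nocturnal acidosis episode has no stated cause, so it is the root.

the nocturnal acidosis episode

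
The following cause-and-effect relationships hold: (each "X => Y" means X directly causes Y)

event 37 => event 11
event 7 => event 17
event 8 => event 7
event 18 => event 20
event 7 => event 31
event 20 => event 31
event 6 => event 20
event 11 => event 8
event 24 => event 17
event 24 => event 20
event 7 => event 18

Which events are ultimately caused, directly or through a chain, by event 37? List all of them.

event 11, event 17, event 18, event 20, event 31, event 7, event 8

Direct effects: event 11.
2 steps out: event 8.
3 steps out: event 7.
4 steps out: event 18, event 17, event 31.
5 steps out: event 20.
Not reachable from it: event 24, event 6.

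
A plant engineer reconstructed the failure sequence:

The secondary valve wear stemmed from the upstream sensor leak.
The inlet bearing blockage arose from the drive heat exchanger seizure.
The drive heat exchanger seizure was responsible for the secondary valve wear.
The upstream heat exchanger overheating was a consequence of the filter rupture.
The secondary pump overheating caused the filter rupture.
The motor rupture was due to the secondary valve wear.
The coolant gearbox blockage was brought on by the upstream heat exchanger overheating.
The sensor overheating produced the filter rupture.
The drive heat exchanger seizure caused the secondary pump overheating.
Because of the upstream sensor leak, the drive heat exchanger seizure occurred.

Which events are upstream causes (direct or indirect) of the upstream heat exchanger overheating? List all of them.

the drive heat exchanger seizure, the filter rupture, the secondary pump overheating, the sensor overheating, the upstream sensor leak

Immediate cause of the upstream heat exchanger overheating: the filter rupture.
Further upstream: the upstream sensor leak, the drive heat exchanger seizure, the secondary pump overheating, the sensor overheating.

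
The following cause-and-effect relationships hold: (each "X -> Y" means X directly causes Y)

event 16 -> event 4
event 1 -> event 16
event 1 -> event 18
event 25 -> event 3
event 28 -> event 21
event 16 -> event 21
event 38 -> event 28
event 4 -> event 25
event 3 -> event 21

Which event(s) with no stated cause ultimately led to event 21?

event 1, event 38

Tracing upstream from event 21: event 21 ← event 16 ← event 1.
A separate upstream branch: event 21 ← event 28 ← event 38.
Each of those chain origins has no stated cause.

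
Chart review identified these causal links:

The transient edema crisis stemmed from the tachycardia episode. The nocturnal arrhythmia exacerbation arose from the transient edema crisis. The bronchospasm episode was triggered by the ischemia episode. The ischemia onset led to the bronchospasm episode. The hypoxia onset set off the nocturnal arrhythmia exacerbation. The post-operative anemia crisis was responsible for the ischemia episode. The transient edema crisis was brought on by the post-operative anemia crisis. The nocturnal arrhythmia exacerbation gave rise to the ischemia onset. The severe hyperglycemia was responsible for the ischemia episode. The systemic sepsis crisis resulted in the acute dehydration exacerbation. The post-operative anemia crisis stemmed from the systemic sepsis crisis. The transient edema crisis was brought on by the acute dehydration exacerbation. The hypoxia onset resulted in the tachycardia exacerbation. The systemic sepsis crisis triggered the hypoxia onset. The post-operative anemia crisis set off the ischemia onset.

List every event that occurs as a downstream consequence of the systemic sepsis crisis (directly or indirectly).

Direct effects: the hypoxia onset, the acute dehydration exacerbation, the post-operative anemia crisis.
2 steps out: the tachycardia exacerbation, the transient edema crisis, the nocturnal arrhythmia exacerbation, the ischemia episode, the ischemia onset.
3 steps out: the bronchospasm episode.
Not reachable from it: the severe hyperglycemia, the tachycardia episode.

the acute dehydration exacerbation, the bronchospasm episode, the hypoxia onset, the ischemia episode, the ischemia onset, the nocturnal arrhythmia exacerbation, the post-operative anemia crisis, the tachycardia exacerbation, the transient edema crisis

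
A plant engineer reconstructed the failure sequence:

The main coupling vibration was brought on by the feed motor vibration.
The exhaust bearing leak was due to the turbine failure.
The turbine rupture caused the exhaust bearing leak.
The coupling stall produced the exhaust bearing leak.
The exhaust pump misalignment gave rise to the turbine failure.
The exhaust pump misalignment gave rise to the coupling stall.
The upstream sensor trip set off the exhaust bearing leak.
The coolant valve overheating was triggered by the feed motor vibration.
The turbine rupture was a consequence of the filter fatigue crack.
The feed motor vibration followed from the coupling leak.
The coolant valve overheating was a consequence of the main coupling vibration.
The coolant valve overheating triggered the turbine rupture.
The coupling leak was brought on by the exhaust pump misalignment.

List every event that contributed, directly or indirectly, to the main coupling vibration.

the coupling leak, the exhaust pump misalignment, the feed motor vibration

Immediate cause of the main coupling vibration: the feed motor vibration.
Further upstream: the exhaust pump misalignment, the coupling leak.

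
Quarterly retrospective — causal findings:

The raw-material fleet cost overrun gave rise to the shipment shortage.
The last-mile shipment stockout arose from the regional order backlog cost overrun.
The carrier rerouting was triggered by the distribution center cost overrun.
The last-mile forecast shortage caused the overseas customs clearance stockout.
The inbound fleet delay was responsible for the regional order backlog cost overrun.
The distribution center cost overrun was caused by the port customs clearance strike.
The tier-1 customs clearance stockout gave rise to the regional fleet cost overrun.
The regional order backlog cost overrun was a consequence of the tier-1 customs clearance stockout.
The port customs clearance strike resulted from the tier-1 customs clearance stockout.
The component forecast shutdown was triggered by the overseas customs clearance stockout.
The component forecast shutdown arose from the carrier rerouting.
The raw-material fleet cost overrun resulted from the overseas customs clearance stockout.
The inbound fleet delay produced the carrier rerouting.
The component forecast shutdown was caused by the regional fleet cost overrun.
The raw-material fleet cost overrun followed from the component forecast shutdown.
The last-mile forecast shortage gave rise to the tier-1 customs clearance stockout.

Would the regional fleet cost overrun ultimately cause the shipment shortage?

There is a causal chain: the regional fleet cost overrun → the component forecast shutdown → the raw-material fleet cost overrun → the shipment shortage.

Yes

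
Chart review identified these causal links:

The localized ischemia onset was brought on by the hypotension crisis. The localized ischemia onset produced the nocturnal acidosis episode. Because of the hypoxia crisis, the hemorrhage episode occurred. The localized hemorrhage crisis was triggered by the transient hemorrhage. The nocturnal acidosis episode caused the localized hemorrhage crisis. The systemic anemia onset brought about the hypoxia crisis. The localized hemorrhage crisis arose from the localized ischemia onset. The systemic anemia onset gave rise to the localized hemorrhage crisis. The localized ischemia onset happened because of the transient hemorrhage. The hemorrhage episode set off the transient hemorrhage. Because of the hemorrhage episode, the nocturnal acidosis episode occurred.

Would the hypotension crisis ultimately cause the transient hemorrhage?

No

The hypotension crisis leads to the localized ischemia onset, the nocturnal acidosis episode, the localized hemorrhage crisis; the transient hemorrhage is not among them.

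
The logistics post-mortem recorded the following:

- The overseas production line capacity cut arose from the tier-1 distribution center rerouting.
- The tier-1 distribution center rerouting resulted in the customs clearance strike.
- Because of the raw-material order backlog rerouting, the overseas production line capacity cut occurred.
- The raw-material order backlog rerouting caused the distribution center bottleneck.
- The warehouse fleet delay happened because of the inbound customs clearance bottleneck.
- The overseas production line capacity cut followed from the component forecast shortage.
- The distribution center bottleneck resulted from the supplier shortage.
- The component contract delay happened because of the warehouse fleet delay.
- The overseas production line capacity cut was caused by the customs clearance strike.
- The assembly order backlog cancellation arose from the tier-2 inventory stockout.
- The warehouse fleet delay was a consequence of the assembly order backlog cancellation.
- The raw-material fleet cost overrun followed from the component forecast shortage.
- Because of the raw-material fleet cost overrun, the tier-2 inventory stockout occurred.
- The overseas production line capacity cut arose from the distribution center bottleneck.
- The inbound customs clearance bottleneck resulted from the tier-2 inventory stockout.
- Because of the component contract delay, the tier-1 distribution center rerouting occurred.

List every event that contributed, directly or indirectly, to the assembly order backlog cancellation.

the component forecast shortage, the raw-material fleet cost overrun, the tier-2 inventory stockout

Immediate cause of the assembly order backlog cancellation: the tier-2 inventory stockout.
Further upstream: the component forecast shortage, the raw-material fleet cost overrun.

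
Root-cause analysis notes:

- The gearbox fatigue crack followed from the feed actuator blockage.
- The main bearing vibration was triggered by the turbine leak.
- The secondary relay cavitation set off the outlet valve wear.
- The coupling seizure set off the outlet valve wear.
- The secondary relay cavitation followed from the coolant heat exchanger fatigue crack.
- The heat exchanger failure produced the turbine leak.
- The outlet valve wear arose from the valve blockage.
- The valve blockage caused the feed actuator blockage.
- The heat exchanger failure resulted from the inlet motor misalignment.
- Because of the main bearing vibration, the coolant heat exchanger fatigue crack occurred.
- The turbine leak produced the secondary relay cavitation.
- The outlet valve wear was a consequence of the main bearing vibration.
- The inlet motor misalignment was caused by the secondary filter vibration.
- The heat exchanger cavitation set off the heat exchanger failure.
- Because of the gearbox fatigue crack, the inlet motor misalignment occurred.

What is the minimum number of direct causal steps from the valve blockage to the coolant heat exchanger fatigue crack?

7

Shortest chain: the valve blockage → the feed actuator blockage → the gearbox fatigue crack → the inlet motor misalignment → the heat exchanger failure → the turbine leak → the main bearing vibration → the coolant heat exchanger fatigue crack.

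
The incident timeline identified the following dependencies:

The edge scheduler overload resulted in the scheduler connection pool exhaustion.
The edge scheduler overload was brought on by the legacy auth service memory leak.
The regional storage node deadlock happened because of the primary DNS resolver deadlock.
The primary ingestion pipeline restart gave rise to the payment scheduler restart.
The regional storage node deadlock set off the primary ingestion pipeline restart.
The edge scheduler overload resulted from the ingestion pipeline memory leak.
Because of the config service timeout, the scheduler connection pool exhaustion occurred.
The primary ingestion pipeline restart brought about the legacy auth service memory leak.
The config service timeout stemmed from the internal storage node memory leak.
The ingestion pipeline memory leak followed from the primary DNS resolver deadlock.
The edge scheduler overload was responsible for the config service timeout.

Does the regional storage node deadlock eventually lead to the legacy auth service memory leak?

Yes

There is a causal chain: the regional storage node deadlock → the primary ingestion pipeline restart → the legacy auth service memory leak.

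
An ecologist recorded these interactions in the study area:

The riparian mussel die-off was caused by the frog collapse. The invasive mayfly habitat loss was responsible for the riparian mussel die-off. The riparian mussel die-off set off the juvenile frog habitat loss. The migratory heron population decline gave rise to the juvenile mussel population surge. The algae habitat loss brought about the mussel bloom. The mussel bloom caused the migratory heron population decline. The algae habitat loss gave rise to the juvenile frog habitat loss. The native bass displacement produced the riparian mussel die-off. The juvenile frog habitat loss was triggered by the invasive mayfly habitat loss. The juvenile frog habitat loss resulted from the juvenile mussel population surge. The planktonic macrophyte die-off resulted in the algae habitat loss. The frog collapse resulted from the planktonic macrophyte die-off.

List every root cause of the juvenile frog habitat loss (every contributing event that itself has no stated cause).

the invasive mayfly habitat loss, the native bass displacement, the planktonic macrophyte die-off

Tracing upstream from the juvenile frog habitat loss: the juvenile frog habitat loss ← the algae habitat loss ← the planktonic macrophyte die-off.
A separate upstream branch: the juvenile frog habitat loss ← the riparian mussel die-off ← the native bass displacement.
A separate upstream branch: the juvenile frog habitat loss ← the invasive mayfly habitat loss.
Each of those chain origins has no stated cause.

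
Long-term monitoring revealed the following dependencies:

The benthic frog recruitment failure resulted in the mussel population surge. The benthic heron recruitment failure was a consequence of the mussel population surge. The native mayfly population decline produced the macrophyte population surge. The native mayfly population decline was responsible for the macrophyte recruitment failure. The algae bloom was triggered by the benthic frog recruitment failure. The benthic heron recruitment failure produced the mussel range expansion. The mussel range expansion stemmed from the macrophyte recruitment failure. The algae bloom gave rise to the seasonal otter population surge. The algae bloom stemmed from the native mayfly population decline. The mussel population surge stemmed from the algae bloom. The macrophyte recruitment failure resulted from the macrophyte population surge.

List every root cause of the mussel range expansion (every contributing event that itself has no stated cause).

Tracing upstream from the mussel range expansion: the mussel range expansion ← the benthic heron recruitment failure ← the mussel population surge ← the benthic frog recruitment failure.
A separate upstream branch: the mussel range expansion ← the macrophyte recruitment failure ← the native mayfly population decline.
Each of those chain origins has no stated cause.

the benthic frog recruitment failure, the native mayfly population decline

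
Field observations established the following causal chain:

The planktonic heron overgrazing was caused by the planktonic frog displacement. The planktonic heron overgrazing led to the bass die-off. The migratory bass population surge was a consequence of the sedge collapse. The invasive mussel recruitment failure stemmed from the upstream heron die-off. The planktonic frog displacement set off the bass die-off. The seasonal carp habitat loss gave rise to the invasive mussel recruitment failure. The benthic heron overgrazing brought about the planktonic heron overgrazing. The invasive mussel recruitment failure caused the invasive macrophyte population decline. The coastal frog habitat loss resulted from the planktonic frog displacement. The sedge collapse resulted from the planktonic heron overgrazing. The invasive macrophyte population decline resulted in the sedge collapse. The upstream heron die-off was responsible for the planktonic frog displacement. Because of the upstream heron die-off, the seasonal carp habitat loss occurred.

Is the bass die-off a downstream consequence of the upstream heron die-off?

Yes

There is a causal chain: the upstream heron die-off → the planktonic frog displacement → the bass die-off.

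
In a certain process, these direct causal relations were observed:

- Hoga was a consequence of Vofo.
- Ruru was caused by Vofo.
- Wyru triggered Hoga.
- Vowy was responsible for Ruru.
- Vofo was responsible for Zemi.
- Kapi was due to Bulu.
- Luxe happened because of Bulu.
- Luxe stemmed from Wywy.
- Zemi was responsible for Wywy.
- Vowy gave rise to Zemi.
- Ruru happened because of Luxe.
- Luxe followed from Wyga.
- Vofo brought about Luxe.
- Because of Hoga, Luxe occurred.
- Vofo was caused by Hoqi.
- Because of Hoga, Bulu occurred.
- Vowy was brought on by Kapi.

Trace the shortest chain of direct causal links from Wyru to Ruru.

Wyru → Hoga → Luxe → Ruru

Wyru → Hoga
Hoga → Luxe
Luxe → Ruru
Length: 3 steps.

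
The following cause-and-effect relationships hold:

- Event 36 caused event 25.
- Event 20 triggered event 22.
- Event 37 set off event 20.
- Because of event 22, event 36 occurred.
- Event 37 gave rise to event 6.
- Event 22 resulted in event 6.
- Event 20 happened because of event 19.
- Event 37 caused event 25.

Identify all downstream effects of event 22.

Direct effects: event 6, event 36.
2 steps out: event 25.
Not reachable from it: event 37, event 20, event 19.

event 25, event 36, event 6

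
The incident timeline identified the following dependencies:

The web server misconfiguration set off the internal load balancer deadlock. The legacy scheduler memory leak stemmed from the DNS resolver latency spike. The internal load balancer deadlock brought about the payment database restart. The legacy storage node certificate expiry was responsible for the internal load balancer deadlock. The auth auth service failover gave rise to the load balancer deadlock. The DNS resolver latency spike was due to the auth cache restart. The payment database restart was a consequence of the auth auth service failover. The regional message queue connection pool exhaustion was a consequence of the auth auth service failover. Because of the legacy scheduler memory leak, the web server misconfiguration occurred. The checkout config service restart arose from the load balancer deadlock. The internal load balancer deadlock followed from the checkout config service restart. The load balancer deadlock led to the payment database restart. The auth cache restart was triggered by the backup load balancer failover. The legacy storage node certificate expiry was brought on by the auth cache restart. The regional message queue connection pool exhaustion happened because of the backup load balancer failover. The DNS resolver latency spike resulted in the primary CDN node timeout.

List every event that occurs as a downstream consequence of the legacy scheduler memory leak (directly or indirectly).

Direct effects: the web server misconfiguration.
2 steps out: the internal load balancer deadlock.
3 steps out: the payment database restart.
Not reachable from it: the auth auth service failover, the backup load balancer failover, the auth cache restart, the load balancer deadlock, the DNS resolver latency spike, the primary CDN node timeout, the checkout config service restart, the legacy storage node certificate expiry, the regional message queue connection pool exhaustion.

the internal load balancer deadlock, the payment database restart, the web server misconfiguration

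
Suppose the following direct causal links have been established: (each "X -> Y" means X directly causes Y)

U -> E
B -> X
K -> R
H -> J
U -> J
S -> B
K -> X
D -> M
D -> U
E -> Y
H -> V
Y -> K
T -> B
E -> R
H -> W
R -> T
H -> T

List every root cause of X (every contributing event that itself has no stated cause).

Tracing upstream from X: X ← K ← Y ← E ← U ← D.
A separate upstream branch: X ← B ← T ← H.
A separate upstream branch: X ← B ← S.
Each of those chain origins has no stated cause.

D, H, S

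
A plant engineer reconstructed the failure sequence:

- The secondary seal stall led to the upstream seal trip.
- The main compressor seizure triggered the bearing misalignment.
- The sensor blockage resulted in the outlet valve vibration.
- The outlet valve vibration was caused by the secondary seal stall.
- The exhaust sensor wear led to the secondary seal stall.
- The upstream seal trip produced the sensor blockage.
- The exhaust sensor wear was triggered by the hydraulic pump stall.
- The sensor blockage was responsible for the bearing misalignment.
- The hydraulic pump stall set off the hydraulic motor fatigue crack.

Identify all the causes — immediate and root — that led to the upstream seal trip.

the exhaust sensor wear, the hydraulic pump stall, the secondary seal stall

Immediate cause of the upstream seal trip: the secondary seal stall.
Further upstream: the hydraulic pump stall, the exhaust sensor wear.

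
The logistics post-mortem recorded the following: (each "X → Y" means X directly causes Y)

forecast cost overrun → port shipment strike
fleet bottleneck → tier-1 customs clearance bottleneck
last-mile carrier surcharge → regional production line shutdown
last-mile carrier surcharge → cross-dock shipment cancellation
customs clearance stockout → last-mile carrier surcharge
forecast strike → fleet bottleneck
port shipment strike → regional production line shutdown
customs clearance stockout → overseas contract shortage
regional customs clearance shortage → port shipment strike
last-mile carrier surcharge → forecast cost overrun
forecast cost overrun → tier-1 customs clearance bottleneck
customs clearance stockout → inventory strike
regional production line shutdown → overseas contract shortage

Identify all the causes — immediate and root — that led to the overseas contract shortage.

the customs clearance stockout, the forecast cost overrun, the last-mile carrier surcharge, the port shipment strike, the regional customs clearance shortage, the regional production line shutdown

Immediate causes of the overseas contract shortage: the customs clearance stockout, the regional production line shutdown.
Further upstream: the last-mile carrier surcharge, the regional customs clearance shortage, the forecast cost overrun, the port shipment strike.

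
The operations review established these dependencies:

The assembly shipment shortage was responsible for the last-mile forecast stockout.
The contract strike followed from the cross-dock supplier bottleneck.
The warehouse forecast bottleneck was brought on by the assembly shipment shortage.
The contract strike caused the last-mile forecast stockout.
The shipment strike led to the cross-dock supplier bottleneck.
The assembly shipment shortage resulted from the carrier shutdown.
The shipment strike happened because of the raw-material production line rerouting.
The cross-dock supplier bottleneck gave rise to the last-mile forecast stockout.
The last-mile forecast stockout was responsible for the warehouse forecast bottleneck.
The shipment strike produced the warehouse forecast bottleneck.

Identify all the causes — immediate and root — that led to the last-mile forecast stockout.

the assembly shipment shortage, the carrier shutdown, the contract strike, the cross-dock supplier bottleneck, the raw-material production line rerouting, the shipment strike

Immediate causes of the last-mile forecast stockout: the cross-dock supplier bottleneck, the contract strike, the assembly shipment shortage.
Further upstream: the raw-material production line rerouting, the shipment strike, the carrier shutdown.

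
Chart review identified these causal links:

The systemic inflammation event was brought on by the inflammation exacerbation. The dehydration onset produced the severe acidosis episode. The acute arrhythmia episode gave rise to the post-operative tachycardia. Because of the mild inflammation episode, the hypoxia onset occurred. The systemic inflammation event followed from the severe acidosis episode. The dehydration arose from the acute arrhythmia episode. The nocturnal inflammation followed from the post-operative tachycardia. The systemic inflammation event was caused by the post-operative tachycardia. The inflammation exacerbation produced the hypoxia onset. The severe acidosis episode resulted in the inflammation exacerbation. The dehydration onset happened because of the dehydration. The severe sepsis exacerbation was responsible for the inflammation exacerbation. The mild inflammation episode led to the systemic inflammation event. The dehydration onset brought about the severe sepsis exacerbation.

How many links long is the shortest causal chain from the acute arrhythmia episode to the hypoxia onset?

5

Shortest chain: the acute arrhythmia episode → the dehydration → the dehydration onset → the severe sepsis exacerbation → the inflammation exacerbation → the hypoxia onset.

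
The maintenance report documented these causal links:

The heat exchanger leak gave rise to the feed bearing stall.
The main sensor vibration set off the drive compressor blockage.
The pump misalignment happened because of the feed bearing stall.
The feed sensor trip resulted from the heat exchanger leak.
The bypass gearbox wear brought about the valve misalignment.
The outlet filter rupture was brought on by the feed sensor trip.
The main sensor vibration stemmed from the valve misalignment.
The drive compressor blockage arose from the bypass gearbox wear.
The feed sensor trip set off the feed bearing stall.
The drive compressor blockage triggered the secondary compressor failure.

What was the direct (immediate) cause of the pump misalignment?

the feed bearing stall

Upstream contributors include the heat exchanger leak, the feed sensor trip, but only the feed bearing stall feeds directly into the pump misalignment.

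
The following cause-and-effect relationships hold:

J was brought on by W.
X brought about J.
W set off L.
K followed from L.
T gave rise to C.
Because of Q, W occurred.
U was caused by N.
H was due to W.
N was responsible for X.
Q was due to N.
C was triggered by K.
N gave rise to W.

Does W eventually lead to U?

No

W leads to L, J, K, H, C; U is not among them.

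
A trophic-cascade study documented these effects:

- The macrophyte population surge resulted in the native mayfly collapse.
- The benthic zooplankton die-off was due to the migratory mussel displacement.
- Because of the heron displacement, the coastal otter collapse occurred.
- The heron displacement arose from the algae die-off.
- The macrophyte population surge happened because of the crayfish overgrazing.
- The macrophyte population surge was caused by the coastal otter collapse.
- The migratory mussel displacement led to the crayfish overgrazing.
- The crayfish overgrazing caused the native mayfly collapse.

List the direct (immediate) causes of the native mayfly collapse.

Upstream contributors include the algae die-off, the heron displacement, the migratory mussel displacement, the coastal otter collapse, but only the crayfish overgrazing, the macrophyte population surge feed directly into the native mayfly collapse.

the crayfish overgrazing, the macrophyte population surge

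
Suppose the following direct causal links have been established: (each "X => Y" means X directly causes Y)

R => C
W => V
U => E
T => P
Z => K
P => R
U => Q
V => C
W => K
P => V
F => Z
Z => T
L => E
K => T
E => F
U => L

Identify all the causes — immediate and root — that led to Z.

E, F, L, U

Immediate cause of Z: F.
Further upstream: U, L, E.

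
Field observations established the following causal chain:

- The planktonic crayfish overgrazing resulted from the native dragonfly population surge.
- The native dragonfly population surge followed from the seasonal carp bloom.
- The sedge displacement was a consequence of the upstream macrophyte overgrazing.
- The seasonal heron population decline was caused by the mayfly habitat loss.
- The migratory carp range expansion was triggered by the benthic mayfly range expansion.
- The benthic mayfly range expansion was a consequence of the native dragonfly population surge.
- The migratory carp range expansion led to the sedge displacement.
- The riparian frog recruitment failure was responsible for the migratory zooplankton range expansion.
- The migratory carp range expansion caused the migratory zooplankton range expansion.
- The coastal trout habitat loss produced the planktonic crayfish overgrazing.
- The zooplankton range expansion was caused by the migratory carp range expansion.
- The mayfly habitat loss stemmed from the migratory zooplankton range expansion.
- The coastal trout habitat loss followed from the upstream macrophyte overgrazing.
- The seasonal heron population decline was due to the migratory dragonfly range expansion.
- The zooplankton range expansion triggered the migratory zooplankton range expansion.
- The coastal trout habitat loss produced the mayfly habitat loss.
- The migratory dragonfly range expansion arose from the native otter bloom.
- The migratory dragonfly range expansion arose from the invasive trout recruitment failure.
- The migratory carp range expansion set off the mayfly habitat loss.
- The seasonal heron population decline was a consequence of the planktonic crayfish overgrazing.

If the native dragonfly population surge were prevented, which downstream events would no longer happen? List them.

Downstream of the native dragonfly population surge: the benthic mayfly range expansion, the migratory carp range expansion, the zooplankton range expansion, the migratory zooplankton range expansion, the planktonic crayfish overgrazing, the mayfly habitat loss, the seasonal heron population decline, the sedge displacement.
Of those, still caused via another path: the migratory zooplankton range expansion, the planktonic crayfish overgrazing, the mayfly habitat loss, the seasonal heron population decline, the sedge displacement.
The remainder have no surviving cause.

the benthic mayfly range expansion, the migratory carp range expansion, the zooplankton range expansion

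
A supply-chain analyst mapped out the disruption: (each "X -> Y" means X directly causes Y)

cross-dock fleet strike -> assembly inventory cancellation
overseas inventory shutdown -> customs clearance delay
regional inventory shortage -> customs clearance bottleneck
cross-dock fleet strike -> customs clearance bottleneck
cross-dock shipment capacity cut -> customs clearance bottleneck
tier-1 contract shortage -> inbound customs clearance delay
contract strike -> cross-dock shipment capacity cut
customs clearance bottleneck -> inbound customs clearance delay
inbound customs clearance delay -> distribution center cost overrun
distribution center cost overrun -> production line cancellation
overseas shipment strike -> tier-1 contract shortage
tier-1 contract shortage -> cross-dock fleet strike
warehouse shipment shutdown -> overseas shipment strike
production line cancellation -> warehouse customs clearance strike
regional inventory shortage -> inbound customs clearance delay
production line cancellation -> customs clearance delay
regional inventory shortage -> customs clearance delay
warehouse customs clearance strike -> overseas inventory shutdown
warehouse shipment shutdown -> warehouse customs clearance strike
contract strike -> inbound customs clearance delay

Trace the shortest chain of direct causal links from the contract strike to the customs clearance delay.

the contract strike → the inbound customs clearance delay → the distribution center cost overrun → the production line cancellation → the customs clearance delay

the contract strike → the inbound customs clearance delay
the inbound customs clearance delay → the distribution center cost overrun
the distribution center cost overrun → the production line cancellation
the production line cancellation → the customs clearance delay
Length: 4 steps.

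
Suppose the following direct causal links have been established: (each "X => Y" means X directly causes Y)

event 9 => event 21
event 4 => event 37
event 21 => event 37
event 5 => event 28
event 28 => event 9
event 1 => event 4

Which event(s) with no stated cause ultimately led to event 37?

Tracing upstream from event 37: event 37 ← event 21 ← event 9 ← event 28 ← event 5.
A separate upstream branch: event 37 ← event 4 ← event 1.
Each of those chain origins has no stated cause.

event 1, event 5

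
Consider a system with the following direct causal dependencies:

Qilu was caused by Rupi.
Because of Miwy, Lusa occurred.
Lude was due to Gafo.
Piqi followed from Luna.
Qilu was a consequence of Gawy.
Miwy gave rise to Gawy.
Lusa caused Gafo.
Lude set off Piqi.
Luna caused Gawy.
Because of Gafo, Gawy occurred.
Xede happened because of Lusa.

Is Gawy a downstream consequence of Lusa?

There is a causal chain: Lusa → Gafo → Gawy.

Yes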